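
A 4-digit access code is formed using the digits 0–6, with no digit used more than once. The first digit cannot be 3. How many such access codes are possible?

The first digit has 7−1 = 6 choices (anything except 3).
The remaining 3 digits are filled from the other 6 symbols without repetition: 6 × 5 × 4 = 120.
Total: 6 × 120 = 720.

720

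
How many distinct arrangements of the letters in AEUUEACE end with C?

210

Fix C in the last position and arrange the remaining 7 letters.
Those 7 letters have A appearing twice, E appearing 3 times, and U appearing twice, giving (7)!/(3!·2!·2!) = 210.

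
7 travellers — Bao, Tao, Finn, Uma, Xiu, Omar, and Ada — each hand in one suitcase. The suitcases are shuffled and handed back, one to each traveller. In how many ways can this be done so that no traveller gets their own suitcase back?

This is the derangement count D_7: permutations of 7 items with no fixed point.
By inclusion–exclusion this is Σ_{j=0}^{7} (−1)^j C(7,j)·(7−j)!.
Computing: 5040 − 5040 + 2520 − 840 + 210 − 42 + 7 − 1 = 1854.

1854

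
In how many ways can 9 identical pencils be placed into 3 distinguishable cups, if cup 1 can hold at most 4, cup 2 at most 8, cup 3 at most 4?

24

Ignoring the caps, the number of non-negative solutions to x_1+…+x_3 = 9 is C(11,2) = 55.
Subtract solutions that violate a single cap (substitute x_i' = x_i − (cap_i+1)): x_1 ≥ 5 gives C(6,2) = 15; x_2 ≥ 9 gives C(2,2) = 1; x_3 ≥ 5 gives C(6,2) = 15. Together 31.
No two caps can be exceeded simultaneously, so the pair terms are all 0.
By inclusion–exclusion the count is 55 − 31 + 0 = 24.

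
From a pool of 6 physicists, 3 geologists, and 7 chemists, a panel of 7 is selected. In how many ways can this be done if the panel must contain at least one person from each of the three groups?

9569

Total 7-person selections from all 16: C(16,7) = 11440.
Subtract selections that omit an entire group: no physicists → C(10,7) = 120; no geologists → C(13,7) = 1716; no chemists → C(9,7) = 36.
Add back selections omitting two groups (i.e. drawn from a single group): C(6,7) + C(3,7) + C(7,7) = 1.
By inclusion–exclusion: 11440 − 1872 + 1 = 9569.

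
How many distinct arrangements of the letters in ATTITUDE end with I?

840

Fix I in the last position and arrange the remaining 7 letters.
Those 7 letters have T appearing 3 times, giving (7)!/(3!) = 840.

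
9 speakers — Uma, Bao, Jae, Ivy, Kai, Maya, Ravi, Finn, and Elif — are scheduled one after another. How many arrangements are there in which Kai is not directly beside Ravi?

Of the 9! = 362880 arrangements, those with Kai and Ravi adjacent number 2 × 8! = 80640 (treat the pair as a block with 2 internal orders).
So 362880 − 80640 = 282240 arrangements keep them apart.

282240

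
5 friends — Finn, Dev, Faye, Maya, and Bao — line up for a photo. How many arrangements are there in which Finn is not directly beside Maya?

72

Of the 5! = 120 arrangements, those with Finn and Maya adjacent number 2 × 4! = 48 (treat the pair as a block with 2 internal orders).
So 120 − 48 = 72 arrangements keep them apart.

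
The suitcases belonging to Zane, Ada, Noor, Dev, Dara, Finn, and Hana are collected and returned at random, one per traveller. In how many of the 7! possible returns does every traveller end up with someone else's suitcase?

Let Aᵢ be the assignments in which traveller i gets their own suitcase. We want the size of the complement of A₁∪…∪A_7.
By inclusion–exclusion this is Σ_{j=0}^{7} (−1)^j C(7,j)·(7−j)!.
Computing: 5040 − 5040 + 2520 − 840 + 210 − 42 + 7 − 1 = 1854.

1854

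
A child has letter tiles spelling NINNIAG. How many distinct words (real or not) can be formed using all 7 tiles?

Letter multiplicities in NINNIAG: A×1, G×1, I×2, N×3.
The number of distinct arrangements is 7!/(3!·2!) = 5040/12 = 420.

420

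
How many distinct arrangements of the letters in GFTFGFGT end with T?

With the last slot taken by T, it remains to arrange the other 7 letters (GFFGFGT).
Those 7 letters have F appearing 3 times and G appearing 3 times, giving (7)!/(3!·3!) = 140.

140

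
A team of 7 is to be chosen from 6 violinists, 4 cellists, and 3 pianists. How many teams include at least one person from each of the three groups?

1559

With no constraint there are C(13,7) = 1716 possible selections.
Selections missing a whole group: no violinists → C(7,7) = 1; no cellists → C(9,7) = 36; no pianists → C(10,7) = 120.
Add back selections omitting two groups (i.e. drawn from a single group): C(6,7) + C(4,7) + C(3,7) = 0.
By inclusion–exclusion: 1716 − 157 + 0 = 1559.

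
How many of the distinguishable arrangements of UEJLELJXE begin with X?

With the first slot taken by X, it remains to arrange the other 8 letters (UEJLELJE).
Those 8 letters have E appearing 3 times, J appearing twice, and L appearing twice, giving (8)!/(3!·2!·2!) = 1680.

1680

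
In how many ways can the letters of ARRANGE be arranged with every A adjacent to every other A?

360

Treat the 2 copies of A as a single block. The multiset to arrange is then {AA, E, G, N, R, R}, 6 items in all.
That gives (6)!/(2!) = 360 arrangements.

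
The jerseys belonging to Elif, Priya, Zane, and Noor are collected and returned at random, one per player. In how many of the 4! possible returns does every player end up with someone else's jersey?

This is the derangement count D_4: permutations of 4 items with no fixed point.
By inclusion–exclusion this is Σ_{j=0}^{4} (−1)^j C(4,j)·(4−j)!.
Computing: 24 − 24 + 12 − 4 + 1 = 9.

9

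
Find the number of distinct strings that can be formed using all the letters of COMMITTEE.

45360

COMMITTEE has 9 letters with E appearing twice, M appearing twice, and T appearing twice.
So there are 9! / (2!·2!·2!) = 45360 distinguishable arrangements.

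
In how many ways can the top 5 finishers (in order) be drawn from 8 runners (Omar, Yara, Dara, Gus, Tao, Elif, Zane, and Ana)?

6720

There are 8 choices for 1st place, 7 for 2nd, and so on down to 4 for position 5.
That gives 8 × 7 × 6 × 5 × 4 = 6720.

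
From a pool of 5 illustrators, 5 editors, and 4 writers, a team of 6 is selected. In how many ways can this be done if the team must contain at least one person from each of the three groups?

Total 6-person selections from all 14: C(14,6) = 3003.
Subtract selections that omit an entire group: no illustrators → C(9,6) = 84; no editors → C(9,6) = 84; no writers → C(10,6) = 210.
Add back selections omitting two groups (i.e. drawn from a single group): C(5,6) + C(5,6) + C(4,6) = 0.
By inclusion–exclusion: 3003 − 378 + 0 = 2625.

2625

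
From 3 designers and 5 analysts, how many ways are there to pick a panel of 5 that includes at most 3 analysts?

Split by how many analysts are chosen (0 through 3).
Sum: C(5,0)·C(3,5) + C(5,1)·C(3,4) + C(5,2)·C(3,3) + C(5,3)·C(3,2) = 0 + 0 + 10 + 30 = 40.

40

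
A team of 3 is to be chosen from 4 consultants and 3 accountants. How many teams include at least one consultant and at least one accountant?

30

With no constraint there are C(7,3) = 35 possible selections.
Selections missing a whole group: no consultants → C(3,3) = 1; no accountants → C(4,3) = 4.
Both groups omitted at once is impossible, so 35 − 5 = 30.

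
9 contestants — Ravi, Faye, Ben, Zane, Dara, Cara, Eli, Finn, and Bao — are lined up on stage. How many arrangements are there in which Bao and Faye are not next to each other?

Of the 9! = 362880 arrangements, those with Bao and Faye adjacent number 2 × 8! = 80640 (treat the pair as a block with 2 internal orders).
Complementary counting: 362880 − 80640 = 282240.

282240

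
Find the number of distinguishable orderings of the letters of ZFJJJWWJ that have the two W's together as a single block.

Treat the 2 copies of W as a single block. The multiset to arrange is then {WW, F, J, J, J, J, Z}, 7 items in all.
That gives (7)!/(4!) = 210 arrangements.

210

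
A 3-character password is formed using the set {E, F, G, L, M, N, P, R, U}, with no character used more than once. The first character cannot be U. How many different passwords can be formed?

448

The first character has 9−1 = 8 choices (anything except U).
The remaining 2 characters are filled from the other 8 symbols without repetition: 8 × 7 = 56.
Total: 8 × 56 = 448.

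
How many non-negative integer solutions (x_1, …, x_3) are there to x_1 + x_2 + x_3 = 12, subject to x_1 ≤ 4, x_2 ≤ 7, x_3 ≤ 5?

15

By stars and bars, unrestricted non-negative solutions to x_1+…+x_3 = 12 number C(12+2,2) = 91.
Subtract solutions that violate a single cap (substitute x_i' = x_i − (cap_i+1)): x_1 ≥ 5 gives C(9,2) = 36; x_2 ≥ 8 gives C(6,2) = 15; x_3 ≥ 6 gives C(8,2) = 28. Together 79.
Add back pairs where two caps are both exceeded: 0 + 3 + 0 = 3.
By inclusion–exclusion the count is 91 − 79 + 3 = 15.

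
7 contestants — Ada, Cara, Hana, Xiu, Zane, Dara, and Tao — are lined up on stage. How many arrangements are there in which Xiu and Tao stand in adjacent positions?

1440

Place the 5 others and the Xiu-Tao pair as 6 objects in a line; the pair has 2 internal arrangements.
So the count is 2·(6)! = 1440.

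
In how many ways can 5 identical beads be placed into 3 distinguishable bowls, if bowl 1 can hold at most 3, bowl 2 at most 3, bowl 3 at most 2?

Without the upper bounds there are C(7,2) = 21 ways to split 5 among 3 bowls.
Subtract solutions that violate a single cap (substitute x_i' = x_i − (cap_i+1)): x_1 ≥ 4 gives C(3,2) = 3; x_2 ≥ 4 gives C(3,2) = 3; x_3 ≥ 3 gives C(4,2) = 6. Together 12.
No two caps can be exceeded simultaneously, so the pair terms are all 0.
By inclusion–exclusion the count is 21 − 12 + 0 = 9.

9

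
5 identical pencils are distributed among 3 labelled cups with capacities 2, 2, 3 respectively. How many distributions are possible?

6

By stars and bars, unrestricted non-negative solutions to x_1+…+x_3 = 5 number C(5+2,2) = 21.
Subtract solutions that violate a single cap (substitute x_i' = x_i − (cap_i+1)): x_1 ≥ 3 gives C(4,2) = 6; x_2 ≥ 3 gives C(4,2) = 6; x_3 ≥ 4 gives C(3,2) = 3. Together 15.
No two caps can be exceeded simultaneously, so the pair terms are all 0.
By inclusion–exclusion the count is 21 − 15 + 0 = 6.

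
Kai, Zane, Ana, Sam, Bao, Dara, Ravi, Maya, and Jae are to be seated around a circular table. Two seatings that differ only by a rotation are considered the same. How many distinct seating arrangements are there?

40320

Fix one person's seat to break rotational symmetry; the remaining 8 people can be arranged in (8)! = 40320 ways.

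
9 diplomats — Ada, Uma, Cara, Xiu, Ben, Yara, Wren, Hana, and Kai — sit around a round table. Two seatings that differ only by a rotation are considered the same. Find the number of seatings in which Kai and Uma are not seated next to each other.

30240

Without the restriction there are (8)! = 40320 seatings.
Seatings with Kai beside Uma: treat them as a block with 2 internal orders, giving 2 × (7)! = 10080.
Subtracting, 40320 − 10080 = 30240.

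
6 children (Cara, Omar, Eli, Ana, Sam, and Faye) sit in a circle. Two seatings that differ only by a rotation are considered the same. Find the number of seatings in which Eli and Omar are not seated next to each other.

All circular seatings of 6 people number (5)! = 120.
Seatings with Eli beside Omar: treat them as a block with 2 internal orders, giving 2 × (4)! = 48.
Subtracting, 120 − 48 = 72.

72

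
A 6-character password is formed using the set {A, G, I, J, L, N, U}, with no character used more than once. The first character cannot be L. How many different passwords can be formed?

The first character has 7−1 = 6 choices (anything except L).
The remaining 5 characters are filled from the other 6 symbols without repetition: 6 × 5 × 4 × 3 × 2 = 720.
Total: 6 × 720 = 4320.

4320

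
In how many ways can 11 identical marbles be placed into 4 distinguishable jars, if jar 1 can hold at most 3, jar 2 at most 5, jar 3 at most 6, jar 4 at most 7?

138

Ignoring the caps, the number of non-negative solutions to x_1+…+x_4 = 11 is C(14,3) = 364.
Subtract solutions that violate a single cap (substitute x_i' = x_i − (cap_i+1)): x_1 ≥ 4 gives C(10,3) = 120; x_2 ≥ 6 gives C(8,3) = 56; x_3 ≥ 7 gives C(7,3) = 35; x_4 ≥ 8 gives C(6,3) = 20. Together 231.
Add back pairs where two caps are both exceeded: 4 + 1 + 0 + 0 + 0 + 0 = 5.
By inclusion–exclusion the count is 364 − 231 + 5 = 138.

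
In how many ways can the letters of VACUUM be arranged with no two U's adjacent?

240

There are 6!/(2!) = 360 arrangements of VACUUM in total.
Arrangements with the U's together: treat UU as one letter, giving (5)! = 120.
Hence 360 − 120 = 240.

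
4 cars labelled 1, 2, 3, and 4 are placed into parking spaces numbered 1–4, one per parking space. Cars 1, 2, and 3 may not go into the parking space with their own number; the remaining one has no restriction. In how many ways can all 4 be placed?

Let Aᵢ (for i ∈ {1, 2, 3}) be the placements that put car i in its forbidden parking space. Any j of these fix j positions, leaving (4−j)! ways to fill the rest, and there are C(3,j) ways to pick which j.
By inclusion–exclusion, the number of valid placements is Σ_{j=0}^{3} (−1)^j C(3,j)·(4−j)!.
Computing: 24 − 18 + 6 − 1 = 11.

11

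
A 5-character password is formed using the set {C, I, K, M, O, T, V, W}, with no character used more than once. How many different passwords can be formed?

With no repetition, fill the 5 characters in order: 8 choices, then 7, down to 4.
8 × 7 × 6 × 5 × 4 = 6720.

6720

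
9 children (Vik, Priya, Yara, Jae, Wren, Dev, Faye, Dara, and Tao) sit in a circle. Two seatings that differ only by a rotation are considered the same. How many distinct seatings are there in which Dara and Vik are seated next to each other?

10080

Treat {Dara, Vik} as one unit (2 internal orders) and seat the resulting 8 units around the table: (7)! circular arrangements.
So 2 × (7)! = 2 × 5040 = 10080.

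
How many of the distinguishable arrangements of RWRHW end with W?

With the last slot taken by W, it remains to arrange the other 4 letters (RRHW).
Those 4 letters have R appearing twice, giving (4)!/(2!) = 12.

12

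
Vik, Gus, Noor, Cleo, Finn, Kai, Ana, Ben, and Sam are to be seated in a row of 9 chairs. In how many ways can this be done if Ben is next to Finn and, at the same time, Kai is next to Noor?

20160

Treat {Ben,Finn} as one block (2 orders) and {Kai,Noor} as another (2 orders).
That leaves 7 units to arrange: 2 × 2 × 7! = 4 × 5040 = 20160.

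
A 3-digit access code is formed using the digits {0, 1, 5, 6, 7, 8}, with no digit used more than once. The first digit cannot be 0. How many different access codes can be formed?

100

The first digit has 6−1 = 5 choices (anything except 0).
The remaining 2 digits are filled from the other 5 symbols without repetition: 5 × 4 = 20.
Total: 5 × 20 = 100.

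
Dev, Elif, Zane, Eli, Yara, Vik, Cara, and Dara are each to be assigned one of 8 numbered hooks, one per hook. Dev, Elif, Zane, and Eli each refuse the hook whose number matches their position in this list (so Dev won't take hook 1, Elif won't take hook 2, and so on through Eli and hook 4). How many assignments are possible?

Let Aᵢ (for 1 ≤ i ≤ 4) be the placements that put person i in their forbidden hook. Any j of these fix j positions, leaving (8−j)! ways to fill the rest, and there are C(4,j) ways to pick which j.
By inclusion–exclusion, the number of valid placements is Σ_{j=0}^{4} (−1)^j C(4,j)·(8−j)!.
Computing: 40320 − 20160 + 4320 − 480 + 24 = 24024.

24024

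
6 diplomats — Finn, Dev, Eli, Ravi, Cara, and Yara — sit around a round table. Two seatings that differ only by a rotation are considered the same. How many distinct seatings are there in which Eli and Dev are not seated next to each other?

Without the restriction there are (5)! = 120 seatings.
Seatings with Eli beside Dev: treat them as a block with 2 internal orders, giving 2 × (4)! = 48.
Subtracting, 120 − 48 = 72.

72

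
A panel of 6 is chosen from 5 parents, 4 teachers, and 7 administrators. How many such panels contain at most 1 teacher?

Split by how many teachers are chosen (0 through 1).
Sum: C(4,0)·C(12,6) + C(4,1)·C(12,5) = 924 + 3168 = 4092.

4092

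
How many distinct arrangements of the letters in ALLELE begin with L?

With the first slot taken by L, it remains to arrange the other 5 letters (ALELE).
Those 5 letters have E appearing twice and L appearing twice, giving (5)!/(2!·2!) = 30.

30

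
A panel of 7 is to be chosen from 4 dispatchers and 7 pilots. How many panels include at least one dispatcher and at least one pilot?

With no constraint there are C(11,7) = 330 possible selections.
Subtract selections that omit an entire group: no dispatchers → C(7,7) = 1; no pilots → C(4,7) = 0.
Both groups omitted at once is impossible, so 330 − 1 = 329.

329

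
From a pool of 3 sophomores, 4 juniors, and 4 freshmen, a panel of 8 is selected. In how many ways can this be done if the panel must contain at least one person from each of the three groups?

With no constraint there are C(11,8) = 165 possible selections.
Subtract selections that omit an entire group: no sophomores → C(8,8) = 1; no juniors → C(7,8) = 0; no freshmen → C(7,8) = 0.
Add back selections omitting two groups (i.e. drawn from a single group): C(3,8) + C(4,8) + C(4,8) = 0.
By inclusion–exclusion: 165 − 1 + 0 = 164.

164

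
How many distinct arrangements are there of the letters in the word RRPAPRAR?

420

Letter multiplicities in RRPAPRAR: A×2, P×2, R×4.
The number of distinct arrangements is 8!/(4!·2!·2!) = 40320/96 = 420.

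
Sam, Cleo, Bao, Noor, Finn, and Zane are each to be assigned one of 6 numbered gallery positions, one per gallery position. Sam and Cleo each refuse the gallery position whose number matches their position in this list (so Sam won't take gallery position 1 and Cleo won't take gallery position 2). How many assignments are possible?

504

Let Aᵢ (for i ∈ {1, 2}) be the placements that put person i in their forbidden gallery position. Any j of these fix j positions, leaving (6−j)! ways to fill the rest, and there are C(2,j) ways to pick which j.
By inclusion–exclusion, the number of valid placements is Σ_{j=0}^{2} (−1)^j C(2,j)·(6−j)!.
Computing: 720 − 240 + 24 = 504.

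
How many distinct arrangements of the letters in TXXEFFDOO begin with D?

5040

With the first slot taken by D, it remains to arrange the other 8 letters (TXXEFFOO).
Those 8 letters have F appearing twice, O appearing twice, and X appearing twice, giving (8)!/(2!·2!·2!) = 5040.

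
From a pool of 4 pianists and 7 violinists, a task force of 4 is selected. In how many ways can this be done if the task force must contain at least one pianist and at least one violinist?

294

Total 4-person selections from all 11: C(11,4) = 330.
Selections missing a whole group: no pianists → C(7,4) = 35; no violinists → C(4,4) = 1.
Both groups omitted at once is impossible, so 330 − 36 = 294.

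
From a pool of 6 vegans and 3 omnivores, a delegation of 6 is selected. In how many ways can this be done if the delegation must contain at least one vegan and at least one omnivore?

With no constraint there are C(9,6) = 84 possible selections.
Subtract selections that omit an entire group: no vegans → C(3,6) = 0; no omnivores → C(6,6) = 1.
Both groups omitted at once is impossible, so 84 − 1 = 83.

83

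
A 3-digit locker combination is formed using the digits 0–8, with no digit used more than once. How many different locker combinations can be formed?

This is a permutation of 3 out of 9: P(9,3) = 9!/6!.
9 × 8 × 7 = 504.

504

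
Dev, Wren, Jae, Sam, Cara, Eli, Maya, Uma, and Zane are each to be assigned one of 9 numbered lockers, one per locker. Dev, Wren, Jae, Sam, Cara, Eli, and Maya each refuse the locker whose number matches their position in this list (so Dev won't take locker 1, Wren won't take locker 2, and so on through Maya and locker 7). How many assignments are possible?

165016

Let Aᵢ (for 1 ≤ i ≤ 7) be the placements that put person i in their forbidden locker. Any j of these fix j positions, leaving (9−j)! ways to fill the rest, and there are C(7,j) ways to pick which j.
By inclusion–exclusion, the number of valid placements is Σ_{j=0}^{7} (−1)^j C(7,j)·(9−j)!.
Computing: 362880 − 282240 + 105840 − 25200 + 4200 − 504 + 42 − 2 = 165016.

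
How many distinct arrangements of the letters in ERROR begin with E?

4

Fix E in the first position and arrange the remaining 4 letters.
Those 4 letters have R appearing 3 times, giving (4)!/(3!) = 4.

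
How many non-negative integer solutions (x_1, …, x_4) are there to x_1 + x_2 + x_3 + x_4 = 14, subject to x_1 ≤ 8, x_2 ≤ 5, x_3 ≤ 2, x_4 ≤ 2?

Without the upper bounds there are C(17,3) = 680 ways to split 14 among 4 variables.
Subtract solutions that violate a single cap (substitute x_i' = x_i − (cap_i+1)): x_1 ≥ 9 gives C(8,3) = 56; x_2 ≥ 6 gives C(11,3) = 165; x_3 ≥ 3 gives C(14,3) = 364; x_4 ≥ 3 gives C(14,3) = 364. Together 949.
Add back pairs where two caps are both exceeded: 0 + 10 + 10 + 56 + 56 + 165 = 297.
Subtract triples: 0 + 0 + 0 + 10 = 10.
By inclusion–exclusion the count is 680 − 949 + 297 − 10 = 18.

18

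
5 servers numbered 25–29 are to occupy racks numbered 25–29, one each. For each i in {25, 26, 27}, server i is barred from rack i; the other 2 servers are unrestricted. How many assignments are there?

64

Let Aᵢ (for i ∈ {25, 26, 27}) be the placements that put server i in its forbidden rack. Any j of these fix j positions, leaving (5−j)! ways to fill the rest, and there are C(3,j) ways to pick which j.
By inclusion–exclusion, the number of valid placements is Σ_{j=0}^{3} (−1)^j C(3,j)·(5−j)!.
Computing: 120 − 72 + 18 − 2 = 64.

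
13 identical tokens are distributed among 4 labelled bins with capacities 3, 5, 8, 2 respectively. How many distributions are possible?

42

Ignoring the caps, the number of non-negative solutions to x_1+…+x_4 = 13 is C(16,3) = 560.
Subtract solutions that violate a single cap (substitute x_i' = x_i − (cap_i+1)): x_1 ≥ 4 gives C(12,3) = 220; x_2 ≥ 6 gives C(10,3) = 120; x_3 ≥ 9 gives C(7,3) = 35; x_4 ≥ 3 gives C(13,3) = 286. Together 661.
Add back pairs where two caps are both exceeded: 20 + 1 + 84 + 0 + 35 + 4 = 144.
Subtract triples: 0 + 1 + 0 + 0 = 1.
By inclusion–exclusion the count is 560 − 661 + 144 − 1 = 42.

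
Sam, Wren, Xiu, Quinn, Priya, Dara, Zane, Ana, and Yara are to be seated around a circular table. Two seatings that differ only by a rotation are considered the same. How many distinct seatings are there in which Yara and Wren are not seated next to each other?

Without the restriction there are (8)! = 40320 seatings.
Seatings with Yara beside Wren: treat them as a block with 2 internal orders, giving 2 × (7)! = 10080.
Subtracting, 40320 − 10080 = 30240.

30240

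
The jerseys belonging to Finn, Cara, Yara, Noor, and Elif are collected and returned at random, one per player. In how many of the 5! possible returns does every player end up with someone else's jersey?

44

This is the derangement count D_5: permutations of 5 items with no fixed point.
By inclusion–exclusion this is Σ_{j=0}^{5} (−1)^j C(5,j)·(5−j)!.
Computing: 120 − 120 + 60 − 20 + 5 − 1 = 44.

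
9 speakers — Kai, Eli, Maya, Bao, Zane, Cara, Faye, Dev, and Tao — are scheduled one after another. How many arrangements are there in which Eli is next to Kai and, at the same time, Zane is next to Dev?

20160

Treat {Eli,Kai} as one block (2 orders) and {Zane,Dev} as another (2 orders).
That leaves 7 units to arrange: 2 × 2 × 7! = 4 × 5040 = 20160.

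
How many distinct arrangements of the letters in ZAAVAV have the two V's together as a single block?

Treat the 2 copies of V as a single block. The multiset to arrange is then {VV, A, A, A, Z}, 5 items in all.
That gives (5)!/(3!) = 20 arrangements.

20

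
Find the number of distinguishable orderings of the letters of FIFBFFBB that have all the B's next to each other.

Treat the 3 copies of B as a single block. The multiset to arrange is then {BBB, F, F, F, F, I}, 6 items in all.
That gives (6)!/(4!) = 30 arrangements.

30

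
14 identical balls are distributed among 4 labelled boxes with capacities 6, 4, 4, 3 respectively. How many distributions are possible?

Without the upper bounds there are C(17,3) = 680 ways to split 14 among 4 boxes.
Subtract solutions that violate a single cap (substitute x_i' = x_i − (cap_i+1)): x_1 ≥ 7 gives C(10,3) = 120; x_2 ≥ 5 gives C(12,3) = 220; x_3 ≥ 5 gives C(12,3) = 220; x_4 ≥ 4 gives C(13,3) = 286. Together 846.
Add back pairs where two caps are both exceeded: 10 + 10 + 20 + 35 + 56 + 56 = 187.
Subtract triples: 0 + 0 + 0 + 1 = 1.
By inclusion–exclusion the count is 680 − 846 + 187 − 1 = 20.

20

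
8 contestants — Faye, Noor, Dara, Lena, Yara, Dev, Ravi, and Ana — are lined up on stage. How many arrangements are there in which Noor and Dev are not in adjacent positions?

30240

There are 8! = 40320 arrangements in all. If Noor and Dev are adjacent, merging them into one block gives 2·(7)! = 10080 arrangements.
Complementary counting: 40320 − 10080 = 30240.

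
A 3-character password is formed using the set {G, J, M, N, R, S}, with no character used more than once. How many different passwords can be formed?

This is a permutation of 3 out of 6: P(6,3) = 6!/3!.
That product is 6 × 5 × 4 = 120.

120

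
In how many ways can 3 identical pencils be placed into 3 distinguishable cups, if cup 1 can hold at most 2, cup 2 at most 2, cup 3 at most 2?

Ignoring the caps, the number of non-negative solutions to x_1+…+x_3 = 3 is C(5,2) = 10.
Subtract solutions that violate a single cap (substitute x_i' = x_i − (cap_i+1)): x_1 ≥ 3 gives C(2,2) = 1; x_2 ≥ 3 gives C(2,2) = 1; x_3 ≥ 3 gives C(2,2) = 1. Together 3.
No two caps can be exceeded simultaneously, so the pair terms are all 0.
By inclusion–exclusion the count is 10 − 3 + 0 = 7.

7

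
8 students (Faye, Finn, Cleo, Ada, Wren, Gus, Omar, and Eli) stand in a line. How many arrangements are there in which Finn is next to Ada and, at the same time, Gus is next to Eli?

2880

Treat {Finn,Ada} as one block (2 orders) and {Gus,Eli} as another (2 orders).
That leaves 6 units to arrange: 2 × 2 × 6! = 4 × 720 = 2880.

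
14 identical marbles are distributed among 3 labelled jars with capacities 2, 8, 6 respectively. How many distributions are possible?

6

Without the upper bounds there are C(16,2) = 120 ways to split 14 among 3 jars.
Subtract solutions that violate a single cap (substitute x_i' = x_i − (cap_i+1)): x_1 ≥ 3 gives C(13,2) = 78; x_2 ≥ 9 gives C(7,2) = 21; x_3 ≥ 7 gives C(9,2) = 36. Together 135.
Add back pairs where two caps are both exceeded: 6 + 15 + 0 = 21.
By inclusion–exclusion the count is 120 − 135 + 21 = 6.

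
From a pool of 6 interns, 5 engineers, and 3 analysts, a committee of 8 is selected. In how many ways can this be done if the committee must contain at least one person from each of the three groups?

2828

Total 8-person selections from all 14: C(14,8) = 3003.
Subtract selections that omit an entire group: no interns → C(8,8) = 1; no engineers → C(9,8) = 9; no analysts → C(11,8) = 165.
Add back selections omitting two groups (i.e. drawn from a single group): C(6,8) + C(5,8) + C(3,8) = 0.
By inclusion–exclusion: 3003 − 175 + 0 = 2828.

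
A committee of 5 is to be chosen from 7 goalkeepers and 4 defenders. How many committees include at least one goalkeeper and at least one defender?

441

Unrestricted: C(11,5) = 462 ways to pick any 5 of the 11.
Subtract selections that omit an entire group: no goalkeepers → C(4,5) = 0; no defenders → C(7,5) = 21.
Both groups omitted at once is impossible, so 462 − 21 = 441.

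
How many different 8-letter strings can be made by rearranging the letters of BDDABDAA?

Letter multiplicities in BDDABDAA: A×3, B×2, D×3.
The number of distinct arrangements is 8!/(3!·3!·2!) = 40320/72 = 560.

560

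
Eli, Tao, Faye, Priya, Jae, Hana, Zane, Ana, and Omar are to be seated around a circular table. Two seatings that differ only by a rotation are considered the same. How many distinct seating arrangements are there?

Seat Eli anywhere (absorbing the rotational symmetry), then permute the other 8: (8)! = 40320.

40320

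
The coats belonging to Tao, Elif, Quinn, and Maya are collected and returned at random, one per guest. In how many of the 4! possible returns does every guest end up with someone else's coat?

9

This is the derangement count D_4: permutations of 4 items with no fixed point.
By inclusion–exclusion this is Σ_{j=0}^{4} (−1)^j C(4,j)·(4−j)!.
Computing: 24 − 24 + 12 − 4 + 1 = 9.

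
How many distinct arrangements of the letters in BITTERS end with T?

With the last slot taken by T, it remains to arrange the other 6 letters (BITERS).
Those 6 letters are all distinct, giving (6)! = 720.

720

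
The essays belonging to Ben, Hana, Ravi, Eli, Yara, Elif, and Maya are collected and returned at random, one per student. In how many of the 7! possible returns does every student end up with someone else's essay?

1854

Count assignments avoiding every fixed point. For any j of the 7 students fixed to their own essay, the other 7−j can be arranged in (7−j)! ways.
By inclusion–exclusion this is Σ_{j=0}^{7} (−1)^j C(7,j)·(7−j)!.
Computing: 5040 − 5040 + 2520 − 840 + 210 − 42 + 7 − 1 = 1854.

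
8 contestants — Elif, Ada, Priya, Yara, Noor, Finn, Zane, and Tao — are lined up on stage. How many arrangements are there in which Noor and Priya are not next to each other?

Of the 8! = 40320 arrangements, those with Noor and Priya adjacent number 2 × 7! = 10080 (treat the pair as a block with 2 internal orders).
So 40320 − 10080 = 30240 arrangements keep them apart.

30240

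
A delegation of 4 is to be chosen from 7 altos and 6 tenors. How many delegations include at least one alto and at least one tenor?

With no constraint there are C(13,4) = 715 possible selections.
Subtract selections that omit an entire group: no altos → C(6,4) = 15; no tenors → C(7,4) = 35.
Both groups omitted at once is impossible, so 715 − 50 = 665.

665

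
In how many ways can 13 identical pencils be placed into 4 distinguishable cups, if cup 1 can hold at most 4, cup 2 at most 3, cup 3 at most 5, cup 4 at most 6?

By stars and bars, unrestricted non-negative solutions to x_1+…+x_4 = 13 number C(13+3,3) = 560.
Subtract solutions that violate a single cap (substitute x_i' = x_i − (cap_i+1)): x_1 ≥ 5 gives C(11,3) = 165; x_2 ≥ 4 gives C(12,3) = 220; x_3 ≥ 6 gives C(10,3) = 120; x_4 ≥ 7 gives C(9,3) = 84. Together 589.
Add back pairs where two caps are both exceeded: 35 + 10 + 4 + 20 + 10 + 1 = 80.
By inclusion–exclusion the count is 560 − 589 + 80 = 51.

51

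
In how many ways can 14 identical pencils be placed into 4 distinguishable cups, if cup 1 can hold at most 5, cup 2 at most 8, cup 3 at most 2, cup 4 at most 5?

62

Ignoring the caps, the number of non-negative solutions to x_1+…+x_4 = 14 is C(17,3) = 680.
Subtract solutions that violate a single cap (substitute x_i' = x_i − (cap_i+1)): x_1 ≥ 6 gives C(11,3) = 165; x_2 ≥ 9 gives C(8,3) = 56; x_3 ≥ 3 gives C(14,3) = 364; x_4 ≥ 6 gives C(11,3) = 165. Together 750.
Add back pairs where two caps are both exceeded: 0 + 56 + 10 + 10 + 0 + 56 = 132.
By inclusion–exclusion the count is 680 − 750 + 132 = 62.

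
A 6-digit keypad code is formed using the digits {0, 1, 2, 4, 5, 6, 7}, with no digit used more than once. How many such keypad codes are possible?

This is a permutation of 6 out of 7: P(7,6) = 7!/1!.
7 × 6 × 5 × 4 × 3 × 2 = 5040.

5040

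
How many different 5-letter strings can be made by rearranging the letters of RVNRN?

The 5 letters of RVNRN have repeats: N appearing twice and R appearing twice.
The number of distinct arrangements is 5!/(2!·2!) = 120/4 = 30.

30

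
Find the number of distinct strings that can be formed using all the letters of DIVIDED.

420

The 7 letters of DIVIDED have repeats: D appearing 3 times and I appearing twice.
So there are 7! / (3!·2!) = 420 distinguishable arrangements.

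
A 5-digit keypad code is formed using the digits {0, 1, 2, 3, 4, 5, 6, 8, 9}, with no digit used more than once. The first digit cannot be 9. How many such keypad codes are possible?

The first digit has 9−1 = 8 choices (anything except 9).
The remaining 4 digits are filled from the other 8 symbols without repetition: 8 × 7 × 6 × 5 = 1680.
Total: 8 × 1680 = 13440.

13440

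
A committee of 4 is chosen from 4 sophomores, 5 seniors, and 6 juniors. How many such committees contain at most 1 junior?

Split by how many juniors are chosen (0 through 1).
Sum: C(6,0)·C(9,4) + C(6,1)·C(9,3) = 126 + 504 = 630.

630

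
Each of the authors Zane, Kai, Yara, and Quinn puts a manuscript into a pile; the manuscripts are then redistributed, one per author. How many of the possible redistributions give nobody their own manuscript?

Count assignments avoiding every fixed point. For any j of the 4 authors fixed to their own manuscript, the other 4−j can be arranged in (4−j)! ways.
By inclusion–exclusion this is Σ_{j=0}^{4} (−1)^j C(4,j)·(4−j)!.
Computing: 24 − 24 + 12 − 4 + 1 = 9.

9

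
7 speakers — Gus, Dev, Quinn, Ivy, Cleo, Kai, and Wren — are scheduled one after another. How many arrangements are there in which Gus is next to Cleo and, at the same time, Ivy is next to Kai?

Treat {Gus,Cleo} as one block (2 orders) and {Ivy,Kai} as another (2 orders).
That leaves 5 units to arrange: 2 × 2 × 5! = 4 × 120 = 480.

480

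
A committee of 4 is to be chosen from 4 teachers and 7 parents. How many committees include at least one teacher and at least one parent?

294

With no constraint there are C(11,4) = 330 possible selections.
Subtract selections that omit an entire group: no teachers → C(7,4) = 35; no parents → C(4,4) = 1.
Both groups omitted at once is impossible, so 330 − 36 = 294.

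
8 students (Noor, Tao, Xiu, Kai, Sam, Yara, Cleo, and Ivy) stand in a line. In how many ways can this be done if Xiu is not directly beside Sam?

There are 8! = 40320 arrangements in all. If Xiu and Sam are adjacent, merging them into one block gives 2·(7)! = 10080 arrangements.
So 40320 − 10080 = 30240 arrangements keep them apart.

30240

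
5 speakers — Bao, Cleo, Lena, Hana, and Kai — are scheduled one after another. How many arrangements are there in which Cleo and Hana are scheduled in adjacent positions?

Treat {Cleo, Hana} as a single unit. There are 4 units to order, and the pair itself can be ordered 2 ways.
That gives 2 × 4! = 2 × 24 = 48.

48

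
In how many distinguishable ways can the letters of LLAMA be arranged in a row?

30

LLAMA has 5 letters with A appearing twice and L appearing twice.
The number of distinct arrangements is 5!/(2!·2!) = 120/4 = 30.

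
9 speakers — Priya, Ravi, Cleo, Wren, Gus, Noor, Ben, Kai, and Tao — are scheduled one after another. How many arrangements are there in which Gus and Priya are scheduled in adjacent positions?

80640

Place the 7 others and the Gus-Priya pair as 8 objects in a line; the pair has 2 internal arrangements.
So the count is 2·(8)! = 80640.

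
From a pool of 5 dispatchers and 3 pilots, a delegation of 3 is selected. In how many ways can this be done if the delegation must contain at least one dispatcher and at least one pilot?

45

With no constraint there are C(8,3) = 56 possible selections.
Subtract selections that omit an entire group: no dispatchers → C(3,3) = 1; no pilots → C(5,3) = 10.
Both groups omitted at once is impossible, so 56 − 11 = 45.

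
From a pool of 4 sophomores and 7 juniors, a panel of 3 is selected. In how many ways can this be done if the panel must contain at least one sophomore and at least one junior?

Unrestricted: C(11,3) = 165 ways to pick any 3 of the 11.
Subtract selections that omit an entire group: no sophomores → C(7,3) = 35; no juniors → C(4,3) = 4.
Both groups omitted at once is impossible, so 165 − 39 = 126.

126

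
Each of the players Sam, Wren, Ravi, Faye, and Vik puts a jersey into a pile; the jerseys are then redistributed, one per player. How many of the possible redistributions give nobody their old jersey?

This is the derangement count D_5: permutations of 5 items with no fixed point.
By inclusion–exclusion this is Σ_{j=0}^{5} (−1)^j C(5,j)·(5−j)!.
Computing: 120 − 120 + 60 − 20 + 5 − 1 = 44.

44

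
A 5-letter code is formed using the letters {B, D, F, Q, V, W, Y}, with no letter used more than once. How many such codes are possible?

With no repetition, fill the 5 letters in order: 7 choices, then 6, down to 3.
7 × 6 × 5 × 4 × 3 = 2520.

2520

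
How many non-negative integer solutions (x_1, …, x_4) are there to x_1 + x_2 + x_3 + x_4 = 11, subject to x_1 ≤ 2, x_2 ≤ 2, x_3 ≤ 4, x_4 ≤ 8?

Without the upper bounds there are C(14,3) = 364 ways to split 11 among 4 variables.
Subtract solutions that violate a single cap (substitute x_i' = x_i − (cap_i+1)): x_1 ≥ 3 gives C(11,3) = 165; x_2 ≥ 3 gives C(11,3) = 165; x_3 ≥ 5 gives C(9,3) = 84; x_4 ≥ 9 gives C(5,3) = 10. Together 424.
Add back pairs where two caps are both exceeded: 56 + 20 + 0 + 20 + 0 + 0 = 96.
Subtract triples: 1 + 0 + 0 + 0 = 1.
By inclusion–exclusion the count is 364 − 424 + 96 − 1 = 35.

35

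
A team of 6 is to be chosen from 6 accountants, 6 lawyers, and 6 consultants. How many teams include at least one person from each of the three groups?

15795

With no constraint there are C(18,6) = 18564 possible selections.
Subtract selections that omit an entire group: no accountants → C(12,6) = 924; no lawyers → C(12,6) = 924; no consultants → C(12,6) = 924.
Add back selections omitting two groups (i.e. drawn from a single group): C(6,6) + C(6,6) + C(6,6) = 3.
By inclusion–exclusion: 18564 − 2772 + 3 = 15795.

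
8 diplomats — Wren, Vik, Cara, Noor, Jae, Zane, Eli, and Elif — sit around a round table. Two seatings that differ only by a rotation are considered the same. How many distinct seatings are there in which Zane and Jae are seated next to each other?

1440

Glue Zane and Jae into a block (2 internal orders). Seating 7 units around a circle gives (6)! arrangements.
So 2 × (6)! = 2 × 720 = 1440.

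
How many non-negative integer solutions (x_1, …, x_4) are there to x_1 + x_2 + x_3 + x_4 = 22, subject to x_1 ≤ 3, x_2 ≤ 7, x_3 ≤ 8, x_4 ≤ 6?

10

Without the upper bounds there are C(25,3) = 2300 ways to split 22 among 4 variables.
Subtract solutions that violate a single cap (substitute x_i' = x_i − (cap_i+1)): x_1 ≥ 4 gives C(21,3) = 1330; x_2 ≥ 8 gives C(17,3) = 680; x_3 ≥ 9 gives C(16,3) = 560; x_4 ≥ 7 gives C(18,3) = 816. Together 3386.
Add back pairs where two caps are both exceeded: 286 + 220 + 364 + 56 + 120 + 84 = 1130.
Subtract triples: 4 + 20 + 10 + 0 = 34.
By inclusion–exclusion the count is 2300 − 3386 + 1130 − 34 = 10.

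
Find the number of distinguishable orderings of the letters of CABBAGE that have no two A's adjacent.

900

Total arrangements of CABBAGE: 7!/(2!·2!) = 1260.
Arrangements with the A's together: treat AA as one letter, giving (6)!/(2!) = 360.
Subtracting, 1260 − 360 = 900 arrangements keep the A's apart.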